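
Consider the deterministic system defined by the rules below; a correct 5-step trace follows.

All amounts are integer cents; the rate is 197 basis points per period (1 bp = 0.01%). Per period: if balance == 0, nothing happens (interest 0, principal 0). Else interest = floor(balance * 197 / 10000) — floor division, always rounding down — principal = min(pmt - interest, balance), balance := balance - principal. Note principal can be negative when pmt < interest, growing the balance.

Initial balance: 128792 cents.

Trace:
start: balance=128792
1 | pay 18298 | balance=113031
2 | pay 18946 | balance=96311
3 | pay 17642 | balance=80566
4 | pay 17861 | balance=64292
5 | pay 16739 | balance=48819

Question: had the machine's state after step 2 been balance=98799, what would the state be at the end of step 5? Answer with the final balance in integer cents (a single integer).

51457

state after step 2 := balance=98799
3 | pay 17642 | balance=83103
4 | pay 17861 | balance=66879
5 | pay 16739 | balance=51457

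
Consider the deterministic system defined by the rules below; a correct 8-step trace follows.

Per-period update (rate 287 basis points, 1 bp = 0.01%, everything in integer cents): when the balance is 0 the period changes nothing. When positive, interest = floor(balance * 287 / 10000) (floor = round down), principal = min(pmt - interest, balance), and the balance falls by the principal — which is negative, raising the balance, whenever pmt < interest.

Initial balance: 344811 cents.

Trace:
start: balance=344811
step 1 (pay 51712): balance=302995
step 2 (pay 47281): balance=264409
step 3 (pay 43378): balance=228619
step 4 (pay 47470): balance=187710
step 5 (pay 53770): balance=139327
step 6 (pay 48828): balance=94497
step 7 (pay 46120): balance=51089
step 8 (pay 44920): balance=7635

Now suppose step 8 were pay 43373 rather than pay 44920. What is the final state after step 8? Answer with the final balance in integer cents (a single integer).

(re-executing from step 8 with the substitution; state before step 8: balance=51089)
step 8 (pay 43373): balance=9182

9182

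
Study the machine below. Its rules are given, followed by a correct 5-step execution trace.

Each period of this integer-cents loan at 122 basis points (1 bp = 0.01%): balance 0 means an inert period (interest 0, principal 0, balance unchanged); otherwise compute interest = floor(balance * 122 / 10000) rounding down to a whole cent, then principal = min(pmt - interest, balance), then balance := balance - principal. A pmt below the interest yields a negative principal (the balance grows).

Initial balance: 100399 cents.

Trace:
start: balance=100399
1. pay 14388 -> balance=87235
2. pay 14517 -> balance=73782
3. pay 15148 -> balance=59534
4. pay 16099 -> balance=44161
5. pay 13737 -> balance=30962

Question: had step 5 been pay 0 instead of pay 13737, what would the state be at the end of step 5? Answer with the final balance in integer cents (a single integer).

44699

(re-executing from step 5 with the substitution; state before step 5: balance=44161)
5. pay 0 -> balance=44699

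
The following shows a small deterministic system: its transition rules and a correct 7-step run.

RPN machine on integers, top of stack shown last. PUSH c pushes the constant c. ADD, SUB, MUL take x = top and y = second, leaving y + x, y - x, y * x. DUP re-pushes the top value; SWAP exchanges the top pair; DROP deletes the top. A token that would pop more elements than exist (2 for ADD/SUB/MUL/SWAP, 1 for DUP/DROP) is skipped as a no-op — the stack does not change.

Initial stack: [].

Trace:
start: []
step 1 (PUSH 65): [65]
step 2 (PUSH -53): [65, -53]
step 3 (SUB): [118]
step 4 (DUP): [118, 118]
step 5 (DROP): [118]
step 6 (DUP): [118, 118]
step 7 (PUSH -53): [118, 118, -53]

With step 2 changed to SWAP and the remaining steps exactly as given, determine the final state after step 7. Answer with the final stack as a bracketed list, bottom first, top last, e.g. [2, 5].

[65, 65, -53]

(re-executing from step 2 with the substitution; state before step 2: [65])
step 2 (SWAP): [65]
step 3 (SUB): [65]
step 4 (DUP): [65, 65]
step 5 (DROP): [65]
step 6 (DUP): [65, 65]
step 7 (PUSH -53): [65, 65, -53]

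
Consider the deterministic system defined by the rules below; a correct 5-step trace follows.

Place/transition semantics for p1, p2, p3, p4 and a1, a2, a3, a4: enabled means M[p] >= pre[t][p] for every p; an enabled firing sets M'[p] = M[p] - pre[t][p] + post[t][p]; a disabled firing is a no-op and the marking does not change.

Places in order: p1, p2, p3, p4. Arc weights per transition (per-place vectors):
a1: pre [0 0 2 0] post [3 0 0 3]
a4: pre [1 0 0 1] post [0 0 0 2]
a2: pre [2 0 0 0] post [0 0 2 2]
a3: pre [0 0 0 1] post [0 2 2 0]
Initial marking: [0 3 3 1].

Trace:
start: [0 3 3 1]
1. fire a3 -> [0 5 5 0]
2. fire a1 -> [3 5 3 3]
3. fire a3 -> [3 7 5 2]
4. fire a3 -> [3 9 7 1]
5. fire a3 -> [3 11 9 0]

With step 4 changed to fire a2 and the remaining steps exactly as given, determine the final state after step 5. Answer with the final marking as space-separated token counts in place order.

(re-executing from step 4 with the substitution; state before step 4: [3 7 5 2])
4. fire a2 -> [1 7 7 4]
5. fire a3 -> [1 9 9 3]

1 9 9 3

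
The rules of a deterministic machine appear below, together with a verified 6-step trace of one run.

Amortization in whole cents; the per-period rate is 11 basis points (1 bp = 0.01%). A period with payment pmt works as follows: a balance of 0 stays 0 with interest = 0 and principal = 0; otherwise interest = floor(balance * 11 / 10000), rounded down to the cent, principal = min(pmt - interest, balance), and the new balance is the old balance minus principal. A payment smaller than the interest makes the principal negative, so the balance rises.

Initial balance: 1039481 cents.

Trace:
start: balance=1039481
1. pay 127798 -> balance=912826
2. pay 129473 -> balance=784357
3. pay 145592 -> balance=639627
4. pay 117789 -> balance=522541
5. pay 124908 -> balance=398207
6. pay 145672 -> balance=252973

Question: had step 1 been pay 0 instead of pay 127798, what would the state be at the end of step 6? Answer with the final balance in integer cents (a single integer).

(re-executing from step 1 with the substitution; state before step 1: balance=1039481)
1. pay 0 -> balance=1040624
2. pay 129473 -> balance=912295
3. pay 145592 -> balance=767706
4. pay 117789 -> balance=650761
5. pay 124908 -> balance=526568
6. pay 145672 -> balance=381475

381475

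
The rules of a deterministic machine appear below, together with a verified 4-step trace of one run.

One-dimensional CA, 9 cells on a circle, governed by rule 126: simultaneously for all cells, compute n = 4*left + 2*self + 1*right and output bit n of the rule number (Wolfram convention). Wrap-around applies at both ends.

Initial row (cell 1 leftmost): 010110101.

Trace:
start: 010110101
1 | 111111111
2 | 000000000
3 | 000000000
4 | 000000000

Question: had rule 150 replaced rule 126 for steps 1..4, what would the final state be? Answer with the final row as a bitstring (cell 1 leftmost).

101001011

(re-executing steps 1..4 under rule 150; state before step 1: 010110101)
1 | 010000101
2 | 011001101
3 | 000110001
4 | 101001011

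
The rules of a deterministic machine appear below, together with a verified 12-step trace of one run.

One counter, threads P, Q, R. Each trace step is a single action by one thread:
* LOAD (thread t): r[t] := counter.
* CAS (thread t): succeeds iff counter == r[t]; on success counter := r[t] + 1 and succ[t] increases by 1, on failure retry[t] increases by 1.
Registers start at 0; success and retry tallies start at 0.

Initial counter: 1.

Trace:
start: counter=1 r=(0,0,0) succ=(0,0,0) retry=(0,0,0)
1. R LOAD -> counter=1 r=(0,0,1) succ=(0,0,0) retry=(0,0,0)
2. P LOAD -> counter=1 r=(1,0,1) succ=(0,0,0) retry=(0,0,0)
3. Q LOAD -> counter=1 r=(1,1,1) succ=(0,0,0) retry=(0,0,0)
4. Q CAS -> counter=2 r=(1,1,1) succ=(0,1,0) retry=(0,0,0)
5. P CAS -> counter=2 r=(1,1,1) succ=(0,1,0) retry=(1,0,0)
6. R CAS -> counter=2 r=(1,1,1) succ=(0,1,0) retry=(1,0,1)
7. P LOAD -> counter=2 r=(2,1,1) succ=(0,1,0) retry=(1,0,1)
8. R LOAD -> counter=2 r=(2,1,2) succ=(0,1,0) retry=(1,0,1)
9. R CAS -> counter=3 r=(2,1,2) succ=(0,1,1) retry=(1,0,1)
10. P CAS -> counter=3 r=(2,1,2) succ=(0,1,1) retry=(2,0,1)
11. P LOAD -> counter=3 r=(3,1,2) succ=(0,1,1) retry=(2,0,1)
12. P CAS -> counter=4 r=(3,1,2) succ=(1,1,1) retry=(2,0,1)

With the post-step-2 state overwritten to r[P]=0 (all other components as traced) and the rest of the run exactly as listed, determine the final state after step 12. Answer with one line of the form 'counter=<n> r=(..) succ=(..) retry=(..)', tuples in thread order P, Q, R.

state after step 2 := counter=1 r=(0,0,1) succ=(0,0,0) retry=(0,0,0)
3. Q LOAD -> counter=1 r=(0,1,1) succ=(0,0,0) retry=(0,0,0)
4. Q CAS -> counter=2 r=(0,1,1) succ=(0,1,0) retry=(0,0,0)
5. P CAS -> counter=2 r=(0,1,1) succ=(0,1,0) retry=(1,0,0)
6. R CAS -> counter=2 r=(0,1,1) succ=(0,1,0) retry=(1,0,1)
7. P LOAD -> counter=2 r=(2,1,1) succ=(0,1,0) retry=(1,0,1)
8. R LOAD -> counter=2 r=(2,1,2) succ=(0,1,0) retry=(1,0,1)
9. R CAS -> counter=3 r=(2,1,2) succ=(0,1,1) retry=(1,0,1)
10. P CAS -> counter=3 r=(2,1,2) succ=(0,1,1) retry=(2,0,1)
11. P LOAD -> counter=3 r=(3,1,2) succ=(0,1,1) retry=(2,0,1)
12. P CAS -> counter=4 r=(3,1,2) succ=(1,1,1) retry=(2,0,1)

counter=4 r=(3,1,2) succ=(1,1,1) retry=(2,0,1)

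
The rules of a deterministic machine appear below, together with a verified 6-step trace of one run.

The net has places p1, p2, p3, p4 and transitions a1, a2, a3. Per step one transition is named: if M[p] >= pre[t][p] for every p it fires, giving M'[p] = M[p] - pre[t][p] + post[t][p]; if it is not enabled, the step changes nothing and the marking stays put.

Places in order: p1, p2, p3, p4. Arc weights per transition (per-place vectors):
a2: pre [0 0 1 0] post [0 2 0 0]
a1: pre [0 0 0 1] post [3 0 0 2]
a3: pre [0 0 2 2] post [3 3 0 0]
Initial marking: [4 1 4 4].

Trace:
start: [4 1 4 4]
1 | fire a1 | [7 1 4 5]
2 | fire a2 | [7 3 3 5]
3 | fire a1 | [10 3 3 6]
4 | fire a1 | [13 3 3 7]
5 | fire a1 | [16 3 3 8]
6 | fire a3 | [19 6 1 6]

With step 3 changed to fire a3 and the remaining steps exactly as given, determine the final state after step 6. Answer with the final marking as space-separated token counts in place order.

16 6 1 5

(re-executing from step 3 with the substitution; state before step 3: [7 3 3 5])
3 | fire a3 | [10 6 1 3]
4 | fire a1 | [13 6 1 4]
5 | fire a1 | [16 6 1 5]
6 | fire a3 | [16 6 1 5]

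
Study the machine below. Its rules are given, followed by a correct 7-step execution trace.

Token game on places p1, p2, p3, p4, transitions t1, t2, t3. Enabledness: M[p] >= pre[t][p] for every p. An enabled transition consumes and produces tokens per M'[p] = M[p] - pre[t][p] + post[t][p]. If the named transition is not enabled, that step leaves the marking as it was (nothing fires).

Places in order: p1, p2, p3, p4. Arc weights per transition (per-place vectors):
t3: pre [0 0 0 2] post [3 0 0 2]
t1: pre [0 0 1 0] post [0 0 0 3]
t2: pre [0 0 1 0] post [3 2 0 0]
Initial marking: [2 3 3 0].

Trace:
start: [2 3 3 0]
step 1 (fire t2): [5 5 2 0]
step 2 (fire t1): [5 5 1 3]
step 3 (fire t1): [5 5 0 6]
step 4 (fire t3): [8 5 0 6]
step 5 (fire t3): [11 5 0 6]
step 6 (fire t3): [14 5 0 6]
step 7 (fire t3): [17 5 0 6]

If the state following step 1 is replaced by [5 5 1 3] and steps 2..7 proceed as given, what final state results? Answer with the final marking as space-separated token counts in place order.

17 5 0 6

state after step 1 := [5 5 1 3]
step 2 (fire t1): [5 5 0 6]
step 3 (fire t1): [5 5 0 6]
step 4 (fire t3): [8 5 0 6]
step 5 (fire t3): [11 5 0 6]
step 6 (fire t3): [14 5 0 6]
step 7 (fire t3): [17 5 0 6]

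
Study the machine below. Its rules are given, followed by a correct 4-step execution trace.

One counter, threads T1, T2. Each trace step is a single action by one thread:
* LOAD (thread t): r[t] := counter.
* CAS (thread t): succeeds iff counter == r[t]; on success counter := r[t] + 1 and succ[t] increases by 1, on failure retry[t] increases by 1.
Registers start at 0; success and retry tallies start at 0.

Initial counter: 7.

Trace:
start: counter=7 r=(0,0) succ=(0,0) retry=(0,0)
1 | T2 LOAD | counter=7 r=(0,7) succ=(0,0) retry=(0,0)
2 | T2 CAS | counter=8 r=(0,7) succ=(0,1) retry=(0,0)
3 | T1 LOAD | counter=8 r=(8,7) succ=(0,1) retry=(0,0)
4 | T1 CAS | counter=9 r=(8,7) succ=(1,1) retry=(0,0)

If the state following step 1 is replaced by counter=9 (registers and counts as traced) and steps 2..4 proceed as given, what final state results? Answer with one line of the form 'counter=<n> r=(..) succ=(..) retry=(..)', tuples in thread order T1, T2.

counter=10 r=(9,7) succ=(1,0) retry=(0,1)

state after step 1 := counter=9 r=(0,7) succ=(0,0) retry=(0,0)
2 | T2 CAS | counter=9 r=(0,7) succ=(0,0) retry=(0,1)
3 | T1 LOAD | counter=9 r=(9,7) succ=(0,0) retry=(0,1)
4 | T1 CAS | counter=10 r=(9,7) succ=(1,0) retry=(0,1)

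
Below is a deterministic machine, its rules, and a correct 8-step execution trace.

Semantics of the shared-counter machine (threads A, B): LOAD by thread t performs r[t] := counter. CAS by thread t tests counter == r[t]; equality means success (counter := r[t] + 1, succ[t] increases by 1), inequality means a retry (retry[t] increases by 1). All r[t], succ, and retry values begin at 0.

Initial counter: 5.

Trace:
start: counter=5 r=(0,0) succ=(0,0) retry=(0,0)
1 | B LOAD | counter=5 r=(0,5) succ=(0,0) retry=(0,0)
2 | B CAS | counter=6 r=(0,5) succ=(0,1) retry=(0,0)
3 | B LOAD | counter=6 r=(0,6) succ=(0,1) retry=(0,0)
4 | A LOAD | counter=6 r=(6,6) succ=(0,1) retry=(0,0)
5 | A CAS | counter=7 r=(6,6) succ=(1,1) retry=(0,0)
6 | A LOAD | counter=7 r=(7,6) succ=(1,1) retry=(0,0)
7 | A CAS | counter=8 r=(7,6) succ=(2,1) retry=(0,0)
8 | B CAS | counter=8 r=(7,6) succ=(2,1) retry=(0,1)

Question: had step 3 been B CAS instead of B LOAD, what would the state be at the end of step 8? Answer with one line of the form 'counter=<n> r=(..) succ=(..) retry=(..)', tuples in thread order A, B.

(re-executing from step 3 with the substitution; state before step 3: counter=6 r=(0,5) succ=(0,1) retry=(0,0))
3 | B CAS | counter=6 r=(0,5) succ=(0,1) retry=(0,1)
4 | A LOAD | counter=6 r=(6,5) succ=(0,1) retry=(0,1)
5 | A CAS | counter=7 r=(6,5) succ=(1,1) retry=(0,1)
6 | A LOAD | counter=7 r=(7,5) succ=(1,1) retry=(0,1)
7 | A CAS | counter=8 r=(7,5) succ=(2,1) retry=(0,1)
8 | B CAS | counter=8 r=(7,5) succ=(2,1) retry=(0,2)

counter=8 r=(7,5) succ=(2,1) retry=(0,2)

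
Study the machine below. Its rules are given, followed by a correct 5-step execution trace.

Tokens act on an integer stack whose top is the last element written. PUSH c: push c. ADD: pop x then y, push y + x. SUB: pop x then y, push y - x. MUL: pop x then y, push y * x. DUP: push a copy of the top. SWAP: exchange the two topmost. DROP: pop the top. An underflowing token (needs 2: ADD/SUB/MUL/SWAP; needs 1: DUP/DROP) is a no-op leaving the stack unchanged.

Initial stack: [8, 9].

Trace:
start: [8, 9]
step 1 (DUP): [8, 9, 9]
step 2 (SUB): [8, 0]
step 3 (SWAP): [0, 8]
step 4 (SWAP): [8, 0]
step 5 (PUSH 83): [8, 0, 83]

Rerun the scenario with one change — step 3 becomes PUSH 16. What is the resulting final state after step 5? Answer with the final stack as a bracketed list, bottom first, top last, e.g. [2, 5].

[8, 16, 0, 83]

(re-executing from step 3 with the substitution; state before step 3: [8, 0])
step 3 (PUSH 16): [8, 0, 16]
step 4 (SWAP): [8, 16, 0]
step 5 (PUSH 83): [8, 16, 0, 83]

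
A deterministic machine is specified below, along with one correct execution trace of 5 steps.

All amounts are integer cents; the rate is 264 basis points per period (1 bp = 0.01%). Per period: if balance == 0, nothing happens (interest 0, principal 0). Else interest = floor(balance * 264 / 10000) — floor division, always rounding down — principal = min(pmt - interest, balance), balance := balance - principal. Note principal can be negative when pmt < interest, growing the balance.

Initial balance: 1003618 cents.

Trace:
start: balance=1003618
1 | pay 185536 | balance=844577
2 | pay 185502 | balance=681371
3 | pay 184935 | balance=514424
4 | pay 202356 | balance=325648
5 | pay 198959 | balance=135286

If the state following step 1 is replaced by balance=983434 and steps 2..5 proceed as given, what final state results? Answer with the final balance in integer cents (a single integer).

state after step 1 := balance=983434
2 | pay 185502 | balance=823894
3 | pay 184935 | balance=660709
4 | pay 202356 | balance=475795
5 | pay 198959 | balance=289396

289396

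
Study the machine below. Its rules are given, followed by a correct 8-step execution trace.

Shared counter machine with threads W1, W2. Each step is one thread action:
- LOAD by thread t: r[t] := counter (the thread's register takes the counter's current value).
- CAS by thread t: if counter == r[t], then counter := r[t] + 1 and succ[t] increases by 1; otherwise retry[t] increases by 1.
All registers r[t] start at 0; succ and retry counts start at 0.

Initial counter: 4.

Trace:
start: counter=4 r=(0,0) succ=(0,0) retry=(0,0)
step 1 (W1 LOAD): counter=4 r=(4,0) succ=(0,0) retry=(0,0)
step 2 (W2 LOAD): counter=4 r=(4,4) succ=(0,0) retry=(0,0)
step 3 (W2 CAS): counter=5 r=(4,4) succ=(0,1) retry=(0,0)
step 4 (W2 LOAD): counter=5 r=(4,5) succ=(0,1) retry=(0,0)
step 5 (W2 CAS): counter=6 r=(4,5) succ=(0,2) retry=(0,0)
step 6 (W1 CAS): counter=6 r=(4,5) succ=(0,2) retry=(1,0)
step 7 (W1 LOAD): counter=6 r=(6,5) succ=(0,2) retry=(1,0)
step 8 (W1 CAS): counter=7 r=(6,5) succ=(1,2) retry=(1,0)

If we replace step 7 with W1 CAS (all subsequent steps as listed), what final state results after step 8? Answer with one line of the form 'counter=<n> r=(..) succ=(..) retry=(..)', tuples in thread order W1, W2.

(re-executing from step 7 with the substitution; state before step 7: counter=6 r=(4,5) succ=(0,2) retry=(1,0))
step 7 (W1 CAS): counter=6 r=(4,5) succ=(0,2) retry=(2,0)
step 8 (W1 CAS): counter=6 r=(4,5) succ=(0,2) retry=(3,0)

counter=6 r=(4,5) succ=(0,2) retry=(3,0)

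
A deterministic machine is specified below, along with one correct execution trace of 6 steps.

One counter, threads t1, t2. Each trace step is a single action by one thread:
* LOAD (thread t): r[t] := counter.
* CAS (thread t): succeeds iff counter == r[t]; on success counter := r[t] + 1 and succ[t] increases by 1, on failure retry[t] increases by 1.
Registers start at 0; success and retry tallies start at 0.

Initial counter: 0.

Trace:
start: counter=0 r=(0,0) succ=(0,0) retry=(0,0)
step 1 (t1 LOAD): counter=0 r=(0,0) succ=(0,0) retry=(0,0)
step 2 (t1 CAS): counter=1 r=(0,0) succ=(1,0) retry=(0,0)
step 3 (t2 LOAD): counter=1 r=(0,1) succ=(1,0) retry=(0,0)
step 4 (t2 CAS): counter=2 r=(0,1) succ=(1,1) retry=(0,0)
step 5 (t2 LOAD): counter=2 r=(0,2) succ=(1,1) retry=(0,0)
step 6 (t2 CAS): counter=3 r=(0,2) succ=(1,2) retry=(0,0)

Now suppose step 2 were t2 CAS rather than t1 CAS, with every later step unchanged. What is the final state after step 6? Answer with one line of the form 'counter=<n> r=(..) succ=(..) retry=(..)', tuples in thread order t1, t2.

(re-executing from step 2 with the substitution; state before step 2: counter=0 r=(0,0) succ=(0,0) retry=(0,0))
step 2 (t2 CAS): counter=1 r=(0,0) succ=(0,1) retry=(0,0)
step 3 (t2 LOAD): counter=1 r=(0,1) succ=(0,1) retry=(0,0)
step 4 (t2 CAS): counter=2 r=(0,1) succ=(0,2) retry=(0,0)
step 5 (t2 LOAD): counter=2 r=(0,2) succ=(0,2) retry=(0,0)
step 6 (t2 CAS): counter=3 r=(0,2) succ=(0,3) retry=(0,0)

counter=3 r=(0,2) succ=(0,3) retry=(0,0)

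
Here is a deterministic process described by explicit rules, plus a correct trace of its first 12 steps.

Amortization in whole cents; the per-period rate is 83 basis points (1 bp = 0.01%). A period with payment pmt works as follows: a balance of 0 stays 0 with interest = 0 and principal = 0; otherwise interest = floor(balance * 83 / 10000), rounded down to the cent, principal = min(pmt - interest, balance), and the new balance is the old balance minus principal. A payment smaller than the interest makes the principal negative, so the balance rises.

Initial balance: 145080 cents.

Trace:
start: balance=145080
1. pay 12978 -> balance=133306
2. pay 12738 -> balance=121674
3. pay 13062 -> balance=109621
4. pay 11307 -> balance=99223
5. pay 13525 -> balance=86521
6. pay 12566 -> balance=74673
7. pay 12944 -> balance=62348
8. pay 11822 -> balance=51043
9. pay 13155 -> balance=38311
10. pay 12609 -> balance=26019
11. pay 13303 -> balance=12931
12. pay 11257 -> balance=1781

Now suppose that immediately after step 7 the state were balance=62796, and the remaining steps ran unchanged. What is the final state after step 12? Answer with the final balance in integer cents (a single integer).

2249

state after step 7 := balance=62796
8. pay 11822 -> balance=51495
9. pay 13155 -> balance=38767
10. pay 12609 -> balance=26479
11. pay 13303 -> balance=13395
12. pay 11257 -> balance=2249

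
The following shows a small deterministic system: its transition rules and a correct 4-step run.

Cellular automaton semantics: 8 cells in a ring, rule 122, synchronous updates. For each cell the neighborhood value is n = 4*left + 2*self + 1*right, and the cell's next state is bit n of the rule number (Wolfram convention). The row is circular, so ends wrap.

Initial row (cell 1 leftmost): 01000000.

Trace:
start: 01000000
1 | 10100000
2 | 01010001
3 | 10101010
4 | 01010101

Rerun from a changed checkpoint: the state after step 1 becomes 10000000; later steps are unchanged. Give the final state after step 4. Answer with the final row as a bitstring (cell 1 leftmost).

state after step 1 := 10000000
2 | 01000001
3 | 10100010
4 | 01010101

01010101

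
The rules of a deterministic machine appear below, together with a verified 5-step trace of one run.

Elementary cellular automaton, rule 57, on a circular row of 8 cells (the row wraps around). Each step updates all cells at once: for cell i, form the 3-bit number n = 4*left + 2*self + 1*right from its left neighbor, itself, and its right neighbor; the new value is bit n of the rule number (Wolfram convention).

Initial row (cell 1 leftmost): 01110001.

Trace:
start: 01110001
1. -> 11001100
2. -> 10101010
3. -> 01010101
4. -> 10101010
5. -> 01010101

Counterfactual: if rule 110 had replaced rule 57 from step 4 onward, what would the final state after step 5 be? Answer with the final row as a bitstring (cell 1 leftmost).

00000000

(re-executing steps 4..5 under rule 110; state before step 4: 01010101)
4. -> 11111111
5. -> 00000000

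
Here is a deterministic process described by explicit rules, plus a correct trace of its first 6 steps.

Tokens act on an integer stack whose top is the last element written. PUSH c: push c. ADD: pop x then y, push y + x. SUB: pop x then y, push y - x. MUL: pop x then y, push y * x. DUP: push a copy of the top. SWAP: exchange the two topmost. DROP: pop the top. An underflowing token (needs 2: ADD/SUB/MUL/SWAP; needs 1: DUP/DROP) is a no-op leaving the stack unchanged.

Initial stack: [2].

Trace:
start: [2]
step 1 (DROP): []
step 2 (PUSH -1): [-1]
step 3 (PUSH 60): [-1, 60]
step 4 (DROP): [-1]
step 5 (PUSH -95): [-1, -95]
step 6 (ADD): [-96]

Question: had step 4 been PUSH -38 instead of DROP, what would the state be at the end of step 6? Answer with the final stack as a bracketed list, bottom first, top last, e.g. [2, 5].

[-1, 60, -133]

(re-executing from step 4 with the substitution; state before step 4: [-1, 60])
step 4 (PUSH -38): [-1, 60, -38]
step 5 (PUSH -95): [-1, 60, -38, -95]
step 6 (ADD): [-1, 60, -133]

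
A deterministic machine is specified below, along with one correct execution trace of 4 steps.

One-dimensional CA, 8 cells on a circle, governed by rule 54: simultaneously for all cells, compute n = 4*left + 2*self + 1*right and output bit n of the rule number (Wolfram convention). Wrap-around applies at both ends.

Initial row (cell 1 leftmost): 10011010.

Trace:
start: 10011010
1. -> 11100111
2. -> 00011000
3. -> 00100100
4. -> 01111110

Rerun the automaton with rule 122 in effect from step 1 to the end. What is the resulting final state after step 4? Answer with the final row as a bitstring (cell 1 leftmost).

00111000

(re-executing steps 1..4 under rule 122; state before step 1: 10011010)
1. -> 01111101
2. -> 11000110
3. -> 11101111
4. -> 00111000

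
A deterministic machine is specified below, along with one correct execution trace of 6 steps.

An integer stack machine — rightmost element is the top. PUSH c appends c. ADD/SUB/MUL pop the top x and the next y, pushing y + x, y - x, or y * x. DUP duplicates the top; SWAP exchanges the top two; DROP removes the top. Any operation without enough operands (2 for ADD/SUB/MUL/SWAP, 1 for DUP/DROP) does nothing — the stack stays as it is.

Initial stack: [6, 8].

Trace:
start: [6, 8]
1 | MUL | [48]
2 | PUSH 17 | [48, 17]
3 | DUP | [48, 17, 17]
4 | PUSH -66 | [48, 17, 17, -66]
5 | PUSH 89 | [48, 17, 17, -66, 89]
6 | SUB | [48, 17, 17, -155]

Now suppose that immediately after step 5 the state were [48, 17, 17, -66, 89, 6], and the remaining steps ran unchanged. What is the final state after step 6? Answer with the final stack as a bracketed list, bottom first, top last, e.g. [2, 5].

state after step 5 := [48, 17, 17, -66, 89, 6]
6 | SUB | [48, 17, 17, -66, 83]

[48, 17, 17, -66, 83]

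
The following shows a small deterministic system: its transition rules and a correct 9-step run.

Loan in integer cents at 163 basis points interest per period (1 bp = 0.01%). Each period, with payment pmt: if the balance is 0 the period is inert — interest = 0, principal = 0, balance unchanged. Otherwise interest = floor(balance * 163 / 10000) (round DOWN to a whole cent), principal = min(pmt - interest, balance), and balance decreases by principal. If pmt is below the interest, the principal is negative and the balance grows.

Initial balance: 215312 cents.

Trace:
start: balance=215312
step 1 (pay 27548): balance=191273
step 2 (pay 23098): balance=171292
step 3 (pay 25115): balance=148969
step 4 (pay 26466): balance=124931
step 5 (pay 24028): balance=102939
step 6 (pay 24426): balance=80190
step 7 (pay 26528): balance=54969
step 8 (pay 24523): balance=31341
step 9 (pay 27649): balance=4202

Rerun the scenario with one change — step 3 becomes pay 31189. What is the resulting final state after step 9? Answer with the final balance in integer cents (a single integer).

0

(re-executing from step 3 with the substitution; state before step 3: balance=171292)
step 3 (pay 31189): balance=142895
step 4 (pay 26466): balance=118758
step 5 (pay 24028): balance=96665
step 6 (pay 24426): balance=73814
step 7 (pay 26528): balance=48489
step 8 (pay 24523): balance=24756
step 9 (pay 27649): balance=0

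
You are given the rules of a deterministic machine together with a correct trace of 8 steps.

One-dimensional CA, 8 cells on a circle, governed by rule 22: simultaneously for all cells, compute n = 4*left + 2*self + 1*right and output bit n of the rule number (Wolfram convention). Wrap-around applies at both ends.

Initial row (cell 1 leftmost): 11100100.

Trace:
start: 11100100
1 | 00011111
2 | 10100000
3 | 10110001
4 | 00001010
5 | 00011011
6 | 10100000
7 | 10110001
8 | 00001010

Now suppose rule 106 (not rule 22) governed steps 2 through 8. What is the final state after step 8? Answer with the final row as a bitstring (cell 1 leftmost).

(re-executing steps 2..8 under rule 106; state before step 2: 00011111)
2 | 00110001
3 | 01110010
4 | 11010100
5 | 11101001
6 | 00110011
7 | 01110111
8 | 11011101

11011101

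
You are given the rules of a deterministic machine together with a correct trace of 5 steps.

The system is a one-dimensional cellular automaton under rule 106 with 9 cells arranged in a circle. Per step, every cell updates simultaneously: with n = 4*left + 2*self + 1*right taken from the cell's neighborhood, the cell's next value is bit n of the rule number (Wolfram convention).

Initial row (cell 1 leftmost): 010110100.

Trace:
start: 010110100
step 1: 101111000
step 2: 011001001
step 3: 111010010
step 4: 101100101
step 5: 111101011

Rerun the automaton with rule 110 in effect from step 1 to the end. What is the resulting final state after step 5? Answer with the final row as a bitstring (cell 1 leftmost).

100111001

(re-executing steps 1..5 under rule 110; state before step 1: 010110100)
step 1: 111111100
step 2: 100000101
step 3: 100001111
step 4: 100011000
step 5: 100111001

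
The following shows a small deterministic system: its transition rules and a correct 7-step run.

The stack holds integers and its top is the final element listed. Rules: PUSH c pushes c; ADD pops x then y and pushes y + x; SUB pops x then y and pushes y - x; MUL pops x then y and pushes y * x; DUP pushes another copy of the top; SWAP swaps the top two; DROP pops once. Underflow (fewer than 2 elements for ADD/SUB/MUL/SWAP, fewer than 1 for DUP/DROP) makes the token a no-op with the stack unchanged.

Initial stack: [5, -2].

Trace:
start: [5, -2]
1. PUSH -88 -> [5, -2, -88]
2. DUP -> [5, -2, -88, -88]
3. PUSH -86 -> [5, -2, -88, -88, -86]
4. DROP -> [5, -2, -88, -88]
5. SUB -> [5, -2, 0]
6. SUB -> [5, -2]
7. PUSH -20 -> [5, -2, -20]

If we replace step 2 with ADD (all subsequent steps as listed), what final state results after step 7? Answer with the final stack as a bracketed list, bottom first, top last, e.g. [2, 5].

[95, -20]

(re-executing from step 2 with the substitution; state before step 2: [5, -2, -88])
2. ADD -> [5, -90]
3. PUSH -86 -> [5, -90, -86]
4. DROP -> [5, -90]
5. SUB -> [95]
6. SUB -> [95]
7. PUSH -20 -> [95, -20]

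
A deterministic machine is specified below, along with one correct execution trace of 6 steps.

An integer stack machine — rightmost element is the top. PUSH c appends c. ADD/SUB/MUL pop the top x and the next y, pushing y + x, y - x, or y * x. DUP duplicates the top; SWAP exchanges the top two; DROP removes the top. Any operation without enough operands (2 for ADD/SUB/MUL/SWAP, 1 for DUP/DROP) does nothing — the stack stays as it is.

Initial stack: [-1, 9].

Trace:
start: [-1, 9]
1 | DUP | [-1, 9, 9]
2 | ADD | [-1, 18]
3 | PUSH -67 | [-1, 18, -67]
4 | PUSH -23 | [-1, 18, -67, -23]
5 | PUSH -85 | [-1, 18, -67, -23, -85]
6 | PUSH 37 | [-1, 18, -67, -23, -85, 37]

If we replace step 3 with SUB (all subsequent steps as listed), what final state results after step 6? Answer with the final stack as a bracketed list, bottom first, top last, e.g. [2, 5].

[-19, -23, -85, 37]

(re-executing from step 3 with the substitution; state before step 3: [-1, 18])
3 | SUB | [-19]
4 | PUSH -23 | [-19, -23]
5 | PUSH -85 | [-19, -23, -85]
6 | PUSH 37 | [-19, -23, -85, 37]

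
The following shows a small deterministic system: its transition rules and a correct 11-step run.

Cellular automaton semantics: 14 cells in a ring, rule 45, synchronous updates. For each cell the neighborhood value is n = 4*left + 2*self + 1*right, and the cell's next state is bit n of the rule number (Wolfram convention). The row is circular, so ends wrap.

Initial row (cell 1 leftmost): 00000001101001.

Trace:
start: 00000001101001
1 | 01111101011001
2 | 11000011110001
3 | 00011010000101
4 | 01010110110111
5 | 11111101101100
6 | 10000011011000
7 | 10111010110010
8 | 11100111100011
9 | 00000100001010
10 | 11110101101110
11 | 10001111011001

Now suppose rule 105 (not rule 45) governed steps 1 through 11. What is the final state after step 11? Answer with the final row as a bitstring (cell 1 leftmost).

(re-executing steps 1..11 under rule 105; state before step 1: 00000001101001)
1 | 01111101110000
2 | 01000111010111
3 | 10010101101101
4 | 10001011111111
5 | 10100110000000
6 | 01000110111110
7 | 00010111100010
8 | 11001100101000
9 | 11001100010010
10 | 11001101000001
11 | 01001110011101

01001110011101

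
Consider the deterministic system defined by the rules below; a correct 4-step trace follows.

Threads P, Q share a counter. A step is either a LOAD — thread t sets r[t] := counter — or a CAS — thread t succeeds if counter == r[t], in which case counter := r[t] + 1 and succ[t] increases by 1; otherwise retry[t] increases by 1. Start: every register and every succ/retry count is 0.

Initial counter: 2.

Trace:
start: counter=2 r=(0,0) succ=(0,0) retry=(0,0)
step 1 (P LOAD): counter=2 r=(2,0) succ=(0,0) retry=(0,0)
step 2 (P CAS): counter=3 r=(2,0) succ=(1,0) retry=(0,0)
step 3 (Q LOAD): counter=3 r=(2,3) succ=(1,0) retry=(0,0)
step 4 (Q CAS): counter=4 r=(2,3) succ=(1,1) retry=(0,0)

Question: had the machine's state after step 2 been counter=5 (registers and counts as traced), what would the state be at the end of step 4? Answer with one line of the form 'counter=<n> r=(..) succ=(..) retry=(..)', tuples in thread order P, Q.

counter=6 r=(2,5) succ=(1,1) retry=(0,0)

state after step 2 := counter=5 r=(2,0) succ=(1,0) retry=(0,0)
step 3 (Q LOAD): counter=5 r=(2,5) succ=(1,0) retry=(0,0)
step 4 (Q CAS): counter=6 r=(2,5) succ=(1,1) retry=(0,0)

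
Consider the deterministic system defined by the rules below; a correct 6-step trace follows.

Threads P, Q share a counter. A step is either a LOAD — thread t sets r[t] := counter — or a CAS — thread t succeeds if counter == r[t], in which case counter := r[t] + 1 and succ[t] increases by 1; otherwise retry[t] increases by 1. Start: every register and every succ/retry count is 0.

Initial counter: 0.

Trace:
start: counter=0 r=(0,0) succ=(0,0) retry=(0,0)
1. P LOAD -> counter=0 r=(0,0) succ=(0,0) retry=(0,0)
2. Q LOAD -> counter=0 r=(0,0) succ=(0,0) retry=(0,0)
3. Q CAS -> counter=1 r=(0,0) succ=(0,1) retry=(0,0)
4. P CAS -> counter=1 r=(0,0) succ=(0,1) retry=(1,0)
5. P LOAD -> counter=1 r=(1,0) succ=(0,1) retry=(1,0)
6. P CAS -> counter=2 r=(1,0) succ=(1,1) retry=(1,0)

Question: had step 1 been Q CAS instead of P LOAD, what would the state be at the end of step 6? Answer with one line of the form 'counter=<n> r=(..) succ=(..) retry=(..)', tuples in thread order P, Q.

(re-executing from step 1 with the substitution; state before step 1: counter=0 r=(0,0) succ=(0,0) retry=(0,0))
1. Q CAS -> counter=1 r=(0,0) succ=(0,1) retry=(0,0)
2. Q LOAD -> counter=1 r=(0,1) succ=(0,1) retry=(0,0)
3. Q CAS -> counter=2 r=(0,1) succ=(0,2) retry=(0,0)
4. P CAS -> counter=2 r=(0,1) succ=(0,2) retry=(1,0)
5. P LOAD -> counter=2 r=(2,1) succ=(0,2) retry=(1,0)
6. P CAS -> counter=3 r=(2,1) succ=(1,2) retry=(1,0)

counter=3 r=(2,1) succ=(1,2) retry=(1,0)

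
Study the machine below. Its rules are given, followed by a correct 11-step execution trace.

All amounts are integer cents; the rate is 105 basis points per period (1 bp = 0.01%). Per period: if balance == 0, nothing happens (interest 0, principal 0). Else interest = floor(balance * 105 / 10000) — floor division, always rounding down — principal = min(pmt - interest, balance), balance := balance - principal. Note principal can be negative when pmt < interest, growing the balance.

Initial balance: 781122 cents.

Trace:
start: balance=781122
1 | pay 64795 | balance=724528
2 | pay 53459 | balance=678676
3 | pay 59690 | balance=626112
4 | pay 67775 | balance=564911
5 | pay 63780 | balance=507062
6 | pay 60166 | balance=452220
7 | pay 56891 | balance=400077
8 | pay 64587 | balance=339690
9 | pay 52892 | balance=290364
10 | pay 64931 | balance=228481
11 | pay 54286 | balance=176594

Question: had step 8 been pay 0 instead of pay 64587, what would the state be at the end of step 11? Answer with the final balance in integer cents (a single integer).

(re-executing from step 8 with the substitution; state before step 8: balance=400077)
8 | pay 0 | balance=404277
9 | pay 52892 | balance=355629
10 | pay 64931 | balance=294432
11 | pay 54286 | balance=243237

243237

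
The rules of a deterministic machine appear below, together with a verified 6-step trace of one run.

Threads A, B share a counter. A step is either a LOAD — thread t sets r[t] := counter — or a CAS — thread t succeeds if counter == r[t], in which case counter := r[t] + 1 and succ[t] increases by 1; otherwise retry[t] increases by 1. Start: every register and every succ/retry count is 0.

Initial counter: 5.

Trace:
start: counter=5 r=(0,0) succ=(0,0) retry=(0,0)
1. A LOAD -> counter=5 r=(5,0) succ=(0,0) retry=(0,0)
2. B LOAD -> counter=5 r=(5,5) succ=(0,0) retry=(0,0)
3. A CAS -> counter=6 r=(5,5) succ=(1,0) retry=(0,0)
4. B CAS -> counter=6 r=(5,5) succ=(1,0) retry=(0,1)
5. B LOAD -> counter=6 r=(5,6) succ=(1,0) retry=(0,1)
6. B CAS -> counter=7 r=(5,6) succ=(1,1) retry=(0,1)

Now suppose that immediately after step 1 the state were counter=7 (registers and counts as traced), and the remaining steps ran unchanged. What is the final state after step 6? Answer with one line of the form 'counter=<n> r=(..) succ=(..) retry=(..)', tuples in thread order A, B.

state after step 1 := counter=7 r=(5,0) succ=(0,0) retry=(0,0)
2. B LOAD -> counter=7 r=(5,7) succ=(0,0) retry=(0,0)
3. A CAS -> counter=7 r=(5,7) succ=(0,0) retry=(1,0)
4. B CAS -> counter=8 r=(5,7) succ=(0,1) retry=(1,0)
5. B LOAD -> counter=8 r=(5,8) succ=(0,1) retry=(1,0)
6. B CAS -> counter=9 r=(5,8) succ=(0,2) retry=(1,0)

counter=9 r=(5,8) succ=(0,2) retry=(1,0)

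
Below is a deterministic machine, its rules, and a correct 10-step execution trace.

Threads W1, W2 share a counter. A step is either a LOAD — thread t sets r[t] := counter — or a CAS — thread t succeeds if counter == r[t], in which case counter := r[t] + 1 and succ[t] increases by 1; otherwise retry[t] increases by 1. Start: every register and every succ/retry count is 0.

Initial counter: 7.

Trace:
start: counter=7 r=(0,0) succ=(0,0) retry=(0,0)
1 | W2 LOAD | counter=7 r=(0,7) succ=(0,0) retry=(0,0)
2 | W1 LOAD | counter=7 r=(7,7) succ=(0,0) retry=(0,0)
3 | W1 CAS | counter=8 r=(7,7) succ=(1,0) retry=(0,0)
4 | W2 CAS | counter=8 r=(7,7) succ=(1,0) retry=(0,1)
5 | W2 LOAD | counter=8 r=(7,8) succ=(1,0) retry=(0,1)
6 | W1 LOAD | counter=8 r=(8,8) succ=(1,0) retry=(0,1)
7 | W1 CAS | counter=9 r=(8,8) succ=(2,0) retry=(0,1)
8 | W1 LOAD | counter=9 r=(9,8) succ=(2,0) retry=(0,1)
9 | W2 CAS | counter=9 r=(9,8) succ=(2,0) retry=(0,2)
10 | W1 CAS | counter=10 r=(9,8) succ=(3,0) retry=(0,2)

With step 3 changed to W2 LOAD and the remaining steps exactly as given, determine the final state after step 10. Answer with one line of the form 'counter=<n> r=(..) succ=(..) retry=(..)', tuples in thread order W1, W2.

counter=10 r=(9,8) succ=(2,1) retry=(0,1)

(re-executing from step 3 with the substitution; state before step 3: counter=7 r=(7,7) succ=(0,0) retry=(0,0))
3 | W2 LOAD | counter=7 r=(7,7) succ=(0,0) retry=(0,0)
4 | W2 CAS | counter=8 r=(7,7) succ=(0,1) retry=(0,0)
5 | W2 LOAD | counter=8 r=(7,8) succ=(0,1) retry=(0,0)
6 | W1 LOAD | counter=8 r=(8,8) succ=(0,1) retry=(0,0)
7 | W1 CAS | counter=9 r=(8,8) succ=(1,1) retry=(0,0)
8 | W1 LOAD | counter=9 r=(9,8) succ=(1,1) retry=(0,0)
9 | W2 CAS | counter=9 r=(9,8) succ=(1,1) retry=(0,1)
10 | W1 CAS | counter=10 r=(9,8) succ=(2,1) retry=(0,1)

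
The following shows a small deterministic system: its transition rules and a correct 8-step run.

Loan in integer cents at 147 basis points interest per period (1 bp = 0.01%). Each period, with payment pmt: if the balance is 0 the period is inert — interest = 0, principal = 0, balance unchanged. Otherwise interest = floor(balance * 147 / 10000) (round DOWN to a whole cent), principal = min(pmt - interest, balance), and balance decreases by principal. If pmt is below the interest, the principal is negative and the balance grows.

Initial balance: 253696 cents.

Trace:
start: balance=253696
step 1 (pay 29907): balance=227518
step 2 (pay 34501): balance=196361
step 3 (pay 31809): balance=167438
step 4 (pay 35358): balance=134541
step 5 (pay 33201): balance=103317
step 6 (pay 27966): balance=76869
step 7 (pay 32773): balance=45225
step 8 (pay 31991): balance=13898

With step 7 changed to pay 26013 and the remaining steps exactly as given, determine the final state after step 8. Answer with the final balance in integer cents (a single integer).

(re-executing from step 7 with the substitution; state before step 7: balance=76869)
step 7 (pay 26013): balance=51985
step 8 (pay 31991): balance=20758

20758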